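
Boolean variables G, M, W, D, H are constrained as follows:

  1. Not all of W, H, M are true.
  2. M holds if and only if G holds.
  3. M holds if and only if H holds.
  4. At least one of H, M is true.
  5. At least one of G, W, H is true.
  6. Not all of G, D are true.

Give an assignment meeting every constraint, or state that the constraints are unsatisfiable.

G = True; M = True; W = False; D = False; H = True

  (1) {W, H, M}: 2/3 true — not all ✓
  (2) M=T, G=T — same ✓
  (3) M=T, H=T — same ✓
  (4) {H, M}: 2 true — at least one ✓
  (5) {G, W, H}: 2 true — at least one ✓
  (6) {G, D}: 1/2 true — not all ✓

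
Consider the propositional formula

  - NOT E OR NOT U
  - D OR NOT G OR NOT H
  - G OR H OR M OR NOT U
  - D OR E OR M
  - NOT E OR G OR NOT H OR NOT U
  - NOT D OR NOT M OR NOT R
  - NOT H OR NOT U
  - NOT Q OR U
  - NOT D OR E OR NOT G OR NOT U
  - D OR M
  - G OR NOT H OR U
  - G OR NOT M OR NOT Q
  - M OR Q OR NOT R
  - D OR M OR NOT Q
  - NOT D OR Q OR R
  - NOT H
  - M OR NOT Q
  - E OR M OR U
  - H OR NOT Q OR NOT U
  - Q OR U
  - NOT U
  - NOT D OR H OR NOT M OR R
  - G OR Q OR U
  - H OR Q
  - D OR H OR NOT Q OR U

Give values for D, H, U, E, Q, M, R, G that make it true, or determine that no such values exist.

UNSATISFIABLE

Case U = True:
  Clause (NOT U) is falsified — contradiction.
Case U = False:
  (NOT Q OR U) forces Q = False.
  Clause (Q OR U) is falsified — contradiction.
Both cases fail, so the formula is unsatisfiable.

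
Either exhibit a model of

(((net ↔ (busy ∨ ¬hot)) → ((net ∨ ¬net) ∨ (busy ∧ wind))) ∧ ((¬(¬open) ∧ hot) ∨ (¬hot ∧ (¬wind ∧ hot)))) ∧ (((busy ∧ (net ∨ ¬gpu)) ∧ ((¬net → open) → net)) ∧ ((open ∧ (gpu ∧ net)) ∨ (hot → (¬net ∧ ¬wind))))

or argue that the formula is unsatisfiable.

busy: True, wind: False, net: True, gpu: True, hot: True, open: True

  ((net ↔ (busy ∨ ¬hot)) → ((net ∨ ¬net) ∨ (busy ∧ wind))) ∧ ((¬(¬open) ∧ hot) ∨ (¬hot ∧ (¬wind ∧ hot))) = True
    (net ↔ (busy ∨ ¬hot)) → ((net ∨ ¬net) ∨ (busy ∧ wind)) = True
      net ↔ (busy ∨ ¬hot) = True
        busy ∨ ¬hot = True
          ¬hot = False
      (net ∨ ¬net) ∨ (busy ∧ wind) = True
        net ∨ ¬net = True
          ¬net = False
        busy ∧ wind = False
    (¬(¬open) ∧ hot) ∨ (¬hot ∧ (¬wind ∧ hot)) = True
      ¬(¬open) ∧ hot = True
        ¬(¬open) = True
          ¬open = False
      ¬hot ∧ (¬wind ∧ hot) = False
        ¬hot = False
        ¬wind ∧ hot = True
          ¬wind = True
  ((busy ∧ (net ∨ ¬gpu)) ∧ ((¬net → open) → net)) ∧ ((open ∧ (gpu ∧ net)) ∨ (hot → (¬net ∧ ¬wind))) = True
    (busy ∧ (net ∨ ¬gpu)) ∧ ((¬net → open) → net) = True
      busy ∧ (net ∨ ¬gpu) = True
        net ∨ ¬gpu = True
          ¬gpu = False
      (¬net → open) → net = True
        ¬net → open = True
          ¬net = False
    (open ∧ (gpu ∧ net)) ∨ (hot → (¬net ∧ ¬wind)) = True
      open ∧ (gpu ∧ net) = True
        gpu ∧ net = True
      hot → (¬net ∧ ¬wind) = False
        ¬net ∧ ¬wind = False
          ¬net = False
          ¬wind = True
Both conjuncts True, so the formula holds.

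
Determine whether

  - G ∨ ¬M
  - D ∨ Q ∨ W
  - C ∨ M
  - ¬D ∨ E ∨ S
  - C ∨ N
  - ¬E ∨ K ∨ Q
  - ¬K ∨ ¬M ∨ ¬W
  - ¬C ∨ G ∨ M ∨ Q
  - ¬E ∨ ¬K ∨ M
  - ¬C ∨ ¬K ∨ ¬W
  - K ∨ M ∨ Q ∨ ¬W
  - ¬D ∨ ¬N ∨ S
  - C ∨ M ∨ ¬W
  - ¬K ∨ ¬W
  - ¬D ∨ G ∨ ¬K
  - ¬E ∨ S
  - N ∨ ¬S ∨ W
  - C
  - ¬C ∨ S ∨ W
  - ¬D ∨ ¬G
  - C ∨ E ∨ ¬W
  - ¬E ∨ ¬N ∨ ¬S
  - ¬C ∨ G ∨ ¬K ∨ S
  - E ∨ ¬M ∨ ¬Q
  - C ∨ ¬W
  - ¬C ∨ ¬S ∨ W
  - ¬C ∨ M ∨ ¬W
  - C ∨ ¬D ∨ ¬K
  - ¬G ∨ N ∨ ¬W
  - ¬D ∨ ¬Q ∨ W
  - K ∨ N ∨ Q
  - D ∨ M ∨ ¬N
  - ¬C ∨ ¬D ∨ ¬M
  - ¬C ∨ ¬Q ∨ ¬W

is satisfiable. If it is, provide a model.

Unit clause (C) forces C = True.
Set E = False.
Set K = False.
Try W = False:
  (¬C ∨ S ∨ W) forces S = True.
  clause (¬C ∨ ¬S ∨ W) is falsified — backtrack.
So W = True.
  then (¬C ∨ M ∨ ¬W) forces M = True.
  then (¬C ∨ ¬D ∨ ¬M) forces D = False.
  then (¬C ∨ ¬Q ∨ ¬W) forces Q = False.
  then (G ∨ ¬M) forces G = True.
  then (¬G ∨ N ∨ ¬W) forces N = True.
Set S = False.
All clauses satisfied.

E=F, K=F, W=T, Q=F, G=T, M=T, D=F, N=T, S=F, C=T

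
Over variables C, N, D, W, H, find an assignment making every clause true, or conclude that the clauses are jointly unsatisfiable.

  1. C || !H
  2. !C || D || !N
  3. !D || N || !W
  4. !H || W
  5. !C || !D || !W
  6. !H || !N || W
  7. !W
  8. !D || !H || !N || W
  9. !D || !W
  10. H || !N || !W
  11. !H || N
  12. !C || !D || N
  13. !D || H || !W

C = True; N = True; D = True; W = False; H = False

Unit clause (!W) forces W = False.
In (!H || W) only !H is left, so H = False.
Set C = True.
Set N = True.
  then (!C || D || !N) forces D = True.
All clauses satisfied.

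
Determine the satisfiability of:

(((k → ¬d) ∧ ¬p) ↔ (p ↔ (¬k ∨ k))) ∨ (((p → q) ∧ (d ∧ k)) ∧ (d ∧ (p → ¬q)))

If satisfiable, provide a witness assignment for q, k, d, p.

q: False; k: True; d: True; p: False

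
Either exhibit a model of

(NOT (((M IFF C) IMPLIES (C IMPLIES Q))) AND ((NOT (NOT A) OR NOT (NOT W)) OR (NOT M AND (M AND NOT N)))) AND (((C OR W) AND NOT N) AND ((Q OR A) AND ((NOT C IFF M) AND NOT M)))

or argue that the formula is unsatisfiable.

Case M = True: the conjunct NOT M is False.
Case M = False: the formula simplifies to (NOT ((NOT C IMPLIES (C IMPLIES Q))) AND (NOT (NOT A) OR NOT (NOT W))) AND (((C OR W) AND NOT N) AND ((Q OR A) AND C)).
  C = True: the conjunct NOT ((NOT C IMPLIES (C IMPLIES Q))) becomes NOT ((False IMPLIES Q)) = False.
  C = False: the conjunct NOT ((NOT C IMPLIES (C IMPLIES Q))) becomes NOT ((True IMPLIES True)) = False.
Both cases fail — unsatisfiable.

Unsatisfiable — no assignment works.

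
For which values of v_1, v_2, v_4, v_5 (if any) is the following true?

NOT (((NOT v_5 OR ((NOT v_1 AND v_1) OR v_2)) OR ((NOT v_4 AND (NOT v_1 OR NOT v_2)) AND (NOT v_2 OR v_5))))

v_1 = False, v_2 = False, v_4 = True, v_5 = True

  NOT (((NOT v_5 OR ((NOT v_1 AND v_1) OR v_2)) OR ((NOT v_4 AND (NOT v_1 OR NOT v_2)) AND (NOT v_2 OR v_5)))) = True
    (NOT v_5 OR ((NOT v_1 AND v_1) OR v_2)) OR ((NOT v_4 AND (NOT v_1 OR NOT v_2)) AND (NOT v_2 OR v_5)) = False
      NOT v_5 OR ((NOT v_1 AND v_1) OR v_2) = False
        NOT v_5 = False
        (NOT v_1 AND v_1) OR v_2 = False
          NOT v_1 AND v_1 = False
            NOT v_1 = True
      (NOT v_4 AND (NOT v_1 OR NOT v_2)) AND (NOT v_2 OR v_5) = False
        NOT v_4 AND (NOT v_1 OR NOT v_2) = False
          NOT v_4 = False
          NOT v_1 OR NOT v_2 = True
            NOT v_1 = True
            NOT v_2 = True
        NOT v_2 OR v_5 = True
          NOT v_2 = True
The formula evaluates to True.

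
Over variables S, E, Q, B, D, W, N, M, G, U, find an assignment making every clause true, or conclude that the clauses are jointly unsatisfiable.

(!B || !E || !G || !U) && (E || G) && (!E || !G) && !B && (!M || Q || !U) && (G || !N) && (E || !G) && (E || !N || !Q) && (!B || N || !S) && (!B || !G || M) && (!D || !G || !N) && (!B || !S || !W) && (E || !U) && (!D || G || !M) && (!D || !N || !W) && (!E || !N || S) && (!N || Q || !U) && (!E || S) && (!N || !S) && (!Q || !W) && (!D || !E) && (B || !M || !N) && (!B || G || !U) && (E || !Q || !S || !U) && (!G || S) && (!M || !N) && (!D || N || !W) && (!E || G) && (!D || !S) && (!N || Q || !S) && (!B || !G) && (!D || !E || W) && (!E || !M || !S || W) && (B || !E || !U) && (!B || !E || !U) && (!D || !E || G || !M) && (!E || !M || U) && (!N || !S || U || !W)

Case E = True:
  (!E || !G) forces G = False.
  Clause (!E || G) is falsified — contradiction.
Case E = False:
  (E || G) forces G = True.
  Clause (E || !G) is falsified — contradiction.
Both cases fail, so the formula is unsatisfiable.

No satisfying assignment exists.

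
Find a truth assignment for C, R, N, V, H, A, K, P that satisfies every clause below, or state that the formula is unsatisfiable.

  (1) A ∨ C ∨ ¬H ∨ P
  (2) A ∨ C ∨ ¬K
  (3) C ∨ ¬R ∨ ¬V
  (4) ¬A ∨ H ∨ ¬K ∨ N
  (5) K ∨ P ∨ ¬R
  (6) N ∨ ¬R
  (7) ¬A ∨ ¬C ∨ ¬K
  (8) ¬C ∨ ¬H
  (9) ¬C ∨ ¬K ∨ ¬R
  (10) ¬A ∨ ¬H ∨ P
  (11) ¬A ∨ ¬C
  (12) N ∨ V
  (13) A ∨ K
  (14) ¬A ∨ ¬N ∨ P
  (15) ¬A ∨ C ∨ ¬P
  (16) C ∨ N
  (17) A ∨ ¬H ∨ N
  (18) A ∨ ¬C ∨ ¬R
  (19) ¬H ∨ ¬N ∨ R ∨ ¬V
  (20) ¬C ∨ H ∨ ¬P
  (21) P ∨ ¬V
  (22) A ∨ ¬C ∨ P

Case A = True:
  (¬A ∨ ¬C) forces C = False.
  (¬A ∨ C ∨ ¬P) forces P = False.
  (¬A ∨ ¬H ∨ P) forces H = False.
  (¬A ∨ ¬N ∨ P) forces N = False.
  Clause (C ∨ N) is falsified — contradiction.
Case A = False:
  (A ∨ K) forces K = True.
  (A ∨ C ∨ ¬K) forces C = True.
  (¬C ∨ ¬H) forces H = False.
  (¬C ∨ ¬K ∨ ¬R) forces R = False.
  (¬C ∨ H ∨ ¬P) forces P = False.
  Clause (A ∨ ¬C ∨ P) is falsified — contradiction.
Both cases fail, so the formula is unsatisfiable.

UNSATISFIABLE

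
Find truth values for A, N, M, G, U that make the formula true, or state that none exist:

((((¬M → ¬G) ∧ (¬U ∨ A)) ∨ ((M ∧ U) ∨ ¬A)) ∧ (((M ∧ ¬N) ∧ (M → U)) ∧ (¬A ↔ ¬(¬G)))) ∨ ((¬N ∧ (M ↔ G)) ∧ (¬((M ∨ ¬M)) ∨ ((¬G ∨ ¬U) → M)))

A: True, N: False, M: True, G: True, U: False

  ((((¬M → ¬G) ∧ (¬U ∨ A)) ∨ ((M ∧ U) ∨ ¬A)) ∧ (((M ∧ ¬N) ∧ (M → U)) ∧ (¬A ↔ ¬(¬G)))) ∨ ((¬N ∧ (M ↔ G)) ∧ (¬((M ∨ ¬M)) ∨ ((¬G ∨ ¬U) → M))) = True
    (((¬M → ¬G) ∧ (¬U ∨ A)) ∨ ((M ∧ U) ∨ ¬A)) ∧ (((M ∧ ¬N) ∧ (M → U)) ∧ (¬A ↔ ¬(¬G))) = False
      ((¬M → ¬G) ∧ (¬U ∨ A)) ∨ ((M ∧ U) ∨ ¬A) = True
        (¬M → ¬G) ∧ (¬U ∨ A) = True
          ¬M → ¬G = True
            ¬M = False
            ¬G = False
          ¬U ∨ A = True
            ¬U = True
        (M ∧ U) ∨ ¬A = False
          M ∧ U = False
          ¬A = False
      ((M ∧ ¬N) ∧ (M → U)) ∧ (¬A ↔ ¬(¬G)) = False
        (M ∧ ¬N) ∧ (M → U) = False
          M ∧ ¬N = True
            ¬N = True
          M → U = False
        ¬A ↔ ¬(¬G) = False
          ¬A = False
          ¬(¬G) = True
            ¬G = False
    (¬N ∧ (M ↔ G)) ∧ (¬((M ∨ ¬M)) ∨ ((¬G ∨ ¬U) → M)) = True
      ¬N ∧ (M ↔ G) = True
        ¬N = True
        M ↔ G = True
      ¬((M ∨ ¬M)) ∨ ((¬G ∨ ¬U) → M) = True
        ¬((M ∨ ¬M)) = False
          M ∨ ¬M = True
            ¬M = False
        (¬G ∨ ¬U) → M = True
          ¬G ∨ ¬U = True
            ¬G = False
            ¬U = True
The formula evaluates to True.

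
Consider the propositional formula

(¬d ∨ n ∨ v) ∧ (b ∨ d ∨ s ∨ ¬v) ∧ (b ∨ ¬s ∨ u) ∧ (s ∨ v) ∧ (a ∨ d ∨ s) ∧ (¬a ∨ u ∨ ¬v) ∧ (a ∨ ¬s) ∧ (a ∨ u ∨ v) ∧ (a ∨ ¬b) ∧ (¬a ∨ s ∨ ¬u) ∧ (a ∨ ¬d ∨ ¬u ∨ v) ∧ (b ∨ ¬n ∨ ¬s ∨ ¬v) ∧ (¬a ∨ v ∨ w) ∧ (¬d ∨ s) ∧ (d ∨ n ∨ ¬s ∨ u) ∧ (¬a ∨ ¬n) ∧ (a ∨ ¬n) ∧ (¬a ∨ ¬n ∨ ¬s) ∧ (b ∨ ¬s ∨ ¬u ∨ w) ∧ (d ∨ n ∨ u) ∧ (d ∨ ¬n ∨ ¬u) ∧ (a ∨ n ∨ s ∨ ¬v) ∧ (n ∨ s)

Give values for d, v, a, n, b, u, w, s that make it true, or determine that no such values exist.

Set d = True.
  then (¬d ∨ s) forces s = True.
  then (a ∨ ¬s) forces a = True.
  then (¬a ∨ ¬n) forces n = False.
  then (¬d ∨ n ∨ v) forces v = True.
  then (¬a ∨ u ∨ ¬v) forces u = True.
Set b = True.
Set w = True.
All clauses satisfied.

d=T; v=T; a=T; n=F; b=T; u=T; w=T; s=T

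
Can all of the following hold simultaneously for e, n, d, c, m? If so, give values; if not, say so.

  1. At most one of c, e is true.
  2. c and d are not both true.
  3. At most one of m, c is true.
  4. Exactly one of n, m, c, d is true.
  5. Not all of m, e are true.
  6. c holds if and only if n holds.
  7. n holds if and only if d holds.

e = False; n = False; d = False; c = False; m = True

  (1) {c, e}: 0 true — at most one ✓
  (2) c=F, d=F — not both ✓
  (3) {m, c}: 1 true — at most one ✓
  (4) {n, m, c, d}: 1 true — exactly one ✓
  (5) {m, e}: 1/2 true — not all ✓
  (6) c=F, n=F — same ✓
  (7) n=F, d=F — same ✓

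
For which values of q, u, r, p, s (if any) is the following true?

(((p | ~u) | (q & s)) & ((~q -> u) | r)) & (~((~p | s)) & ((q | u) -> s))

q = False, u = False, r = True, p = True, s = False

  ((p | ~u) | (q & s)) & ((~q -> u) | r) = True
    (p | ~u) | (q & s) = True
      p | ~u = True
        ~u = True
      q & s = False
    (~q -> u) | r = True
      ~q -> u = False
        ~q = True
  ~((~p | s)) & ((q | u) -> s) = True
    ~((~p | s)) = True
      ~p | s = False
        ~p = False
    (q | u) -> s = True
      q | u = False
Both conjuncts True, so the formula holds.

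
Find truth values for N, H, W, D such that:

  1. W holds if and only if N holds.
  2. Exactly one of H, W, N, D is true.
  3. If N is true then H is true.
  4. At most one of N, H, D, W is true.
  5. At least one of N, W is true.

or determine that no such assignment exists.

Case N = True:
  (1) with N=T forces W = True.
  Constraint (2) is violated (W=T, N=T) — contradiction.
Case N = False:
  (1) with N=F forces W = False.
  Constraint (5) is violated (N=F, W=F) — contradiction.
Both cases fail — unsatisfiable.

The formula is unsatisfiable.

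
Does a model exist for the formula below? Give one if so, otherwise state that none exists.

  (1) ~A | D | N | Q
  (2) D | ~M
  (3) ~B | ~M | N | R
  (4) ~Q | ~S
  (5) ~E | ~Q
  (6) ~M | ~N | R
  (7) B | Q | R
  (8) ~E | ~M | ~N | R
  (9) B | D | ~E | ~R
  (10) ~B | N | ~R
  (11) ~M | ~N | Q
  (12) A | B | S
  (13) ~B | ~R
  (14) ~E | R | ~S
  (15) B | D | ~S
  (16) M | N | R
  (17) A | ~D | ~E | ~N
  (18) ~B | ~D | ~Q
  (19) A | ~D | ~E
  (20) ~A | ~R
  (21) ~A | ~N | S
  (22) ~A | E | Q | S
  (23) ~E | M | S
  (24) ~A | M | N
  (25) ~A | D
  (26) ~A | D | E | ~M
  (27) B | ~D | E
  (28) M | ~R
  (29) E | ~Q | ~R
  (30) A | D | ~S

Set N = True.
Set D = False.
  then (D | ~M) forces M = False.
  then (~A | D) forces A = False.
  then (M | ~R) forces R = False.
  then (A | D | ~S) forces S = False.
  then (A | B | S) forces B = True.
  then (~E | M | S) forces E = False.
Set Q = True.
All clauses satisfied.

N=T, D=F, S=F, Q=T, M=F, R=F, A=F, E=F, B=T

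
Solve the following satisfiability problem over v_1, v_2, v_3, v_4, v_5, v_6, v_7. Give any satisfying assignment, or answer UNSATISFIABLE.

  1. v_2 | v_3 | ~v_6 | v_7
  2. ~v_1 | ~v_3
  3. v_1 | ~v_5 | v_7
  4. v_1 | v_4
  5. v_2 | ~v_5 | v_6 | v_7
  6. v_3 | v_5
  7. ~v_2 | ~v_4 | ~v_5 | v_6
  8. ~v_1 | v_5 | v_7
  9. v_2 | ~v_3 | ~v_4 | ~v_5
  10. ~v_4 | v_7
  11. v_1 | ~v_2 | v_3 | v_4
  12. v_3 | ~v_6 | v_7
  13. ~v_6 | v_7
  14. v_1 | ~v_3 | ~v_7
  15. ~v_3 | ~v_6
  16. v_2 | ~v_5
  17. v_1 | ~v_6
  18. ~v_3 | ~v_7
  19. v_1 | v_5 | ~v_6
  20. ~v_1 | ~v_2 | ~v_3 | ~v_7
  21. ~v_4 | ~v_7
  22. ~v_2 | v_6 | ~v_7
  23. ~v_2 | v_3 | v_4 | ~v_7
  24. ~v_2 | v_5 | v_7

Try v_1 = False:
  (v_1 | v_4) forces v_4 = True.
  (~v_4 | v_7) forces v_7 = True.
  clause (~v_4 | ~v_7) is falsified — backtrack.
So v_1 = True.
  then (~v_1 | ~v_3) forces v_3 = False.
  then (v_3 | v_5) forces v_5 = True.
  then (v_2 | ~v_5) forces v_2 = True.
Try v_4 = True:
  (~v_2 | ~v_4 | ~v_5 | v_6) forces v_6 = True.
  (~v_4 | v_7) forces v_7 = True.
  clause (~v_4 | ~v_7) is falsified — backtrack.
So v_4 = False.
  then (~v_2 | v_3 | v_4 | ~v_7) forces v_7 = False.
  then (v_3 | ~v_6 | v_7) forces v_6 = False.
All clauses satisfied.

v_1: True, v_2: True, v_3: False, v_4: False, v_5: True, v_6: False, v_7: False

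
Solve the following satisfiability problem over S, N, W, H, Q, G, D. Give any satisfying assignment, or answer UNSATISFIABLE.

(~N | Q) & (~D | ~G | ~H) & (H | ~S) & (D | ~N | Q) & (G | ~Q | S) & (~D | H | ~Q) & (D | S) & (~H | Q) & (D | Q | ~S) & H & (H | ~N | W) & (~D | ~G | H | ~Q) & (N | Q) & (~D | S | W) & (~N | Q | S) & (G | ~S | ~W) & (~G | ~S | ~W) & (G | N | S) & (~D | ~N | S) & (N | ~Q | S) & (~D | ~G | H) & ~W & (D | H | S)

Unit clause (H) forces H = True.
Unit clause (~W) forces W = False.
In (~H | Q) only Q is left, so Q = True.
Try S = False:
  (G | ~Q | S) forces G = True.
  (~D | ~G | ~H) forces D = False.
  clause (D | S) is falsified — backtrack.
So S = True.
Set N = True.
Set G = True.
  then (~D | ~G | ~H) forces D = False.
All clauses satisfied.

S = True, N = True, W = False, H = True, Q = True, G = True, D = False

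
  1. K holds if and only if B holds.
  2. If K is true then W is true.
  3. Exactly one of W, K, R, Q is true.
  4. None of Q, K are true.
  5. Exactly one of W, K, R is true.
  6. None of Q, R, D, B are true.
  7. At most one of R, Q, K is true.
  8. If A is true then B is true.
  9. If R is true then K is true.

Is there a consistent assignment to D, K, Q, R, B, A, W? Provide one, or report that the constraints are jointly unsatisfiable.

D = False, K = False, Q = False, R = False, B = False, A = False, W = True

  (1) K=F, B=F — same ✓
  (2) K=F ⇒ W: vacuous ✓
  (3) {W, K, R, Q}: 1 true — exactly one ✓
  (4) {Q, K}: 0 true — none ✓
  (5) {W, K, R}: 1 true — exactly one ✓
  (6) {Q, R, D, B}: 0 true — none ✓
  (7) {R, Q, K}: 0 true — at most one ✓
  (8) A=F ⇒ B: vacuous ✓
  (9) R=F ⇒ K: vacuous ✓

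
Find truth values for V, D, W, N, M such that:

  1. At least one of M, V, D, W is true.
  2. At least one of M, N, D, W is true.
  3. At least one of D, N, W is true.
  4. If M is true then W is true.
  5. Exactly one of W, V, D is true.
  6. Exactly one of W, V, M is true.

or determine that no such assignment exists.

V=F, D=F, W=T, N=T, M=F

  (1) {M, V, D, W}: 1 true — at least one ✓
  (2) {M, N, D, W}: 2 true — at least one ✓
  (3) {D, N, W}: 2 true — at least one ✓
  (4) M=F ⇒ W: vacuous ✓
  (5) {W, V, D}: 1 true — exactly one ✓
  (6) {W, V, M}: 1 true — exactly one ✓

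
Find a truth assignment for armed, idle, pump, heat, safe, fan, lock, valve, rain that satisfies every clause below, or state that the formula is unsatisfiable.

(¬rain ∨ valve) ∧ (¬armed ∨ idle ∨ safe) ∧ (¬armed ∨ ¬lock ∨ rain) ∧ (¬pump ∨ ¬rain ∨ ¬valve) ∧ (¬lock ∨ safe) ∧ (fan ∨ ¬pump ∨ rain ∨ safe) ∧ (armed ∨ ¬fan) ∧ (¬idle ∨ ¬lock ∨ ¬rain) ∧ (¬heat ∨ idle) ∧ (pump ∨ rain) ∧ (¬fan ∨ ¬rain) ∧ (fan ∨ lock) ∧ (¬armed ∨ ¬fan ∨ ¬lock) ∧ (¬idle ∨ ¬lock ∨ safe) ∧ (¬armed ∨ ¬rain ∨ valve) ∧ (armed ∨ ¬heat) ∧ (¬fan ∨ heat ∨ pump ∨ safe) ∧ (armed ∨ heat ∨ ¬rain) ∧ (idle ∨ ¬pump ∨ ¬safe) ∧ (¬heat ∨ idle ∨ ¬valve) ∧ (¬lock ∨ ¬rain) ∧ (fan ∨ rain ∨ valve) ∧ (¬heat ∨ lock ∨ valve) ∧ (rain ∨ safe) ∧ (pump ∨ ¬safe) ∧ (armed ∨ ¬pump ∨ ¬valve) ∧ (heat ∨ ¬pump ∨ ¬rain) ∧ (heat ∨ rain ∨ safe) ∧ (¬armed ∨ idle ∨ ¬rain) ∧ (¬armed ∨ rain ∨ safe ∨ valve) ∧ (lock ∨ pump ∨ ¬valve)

Set armed = True.
Set idle = True.
Set pump = True.
Set heat = True.
Set safe = True.
Try fan = False:
  (fan ∨ lock) forces lock = True.
  (¬armed ∨ ¬lock ∨ rain) forces rain = True.
  clause (¬idle ∨ ¬lock ∨ ¬rain) is falsified — backtrack.
So fan = True.
  then (¬fan ∨ ¬rain) forces rain = False.
  then (¬armed ∨ ¬fan ∨ ¬lock) forces lock = False.
  then (¬heat ∨ lock ∨ valve) forces valve = True.
All clauses satisfied.

armed=T, idle=T, pump=T, heat=T, safe=T, fan=T, lock=F, valve=T, rain=F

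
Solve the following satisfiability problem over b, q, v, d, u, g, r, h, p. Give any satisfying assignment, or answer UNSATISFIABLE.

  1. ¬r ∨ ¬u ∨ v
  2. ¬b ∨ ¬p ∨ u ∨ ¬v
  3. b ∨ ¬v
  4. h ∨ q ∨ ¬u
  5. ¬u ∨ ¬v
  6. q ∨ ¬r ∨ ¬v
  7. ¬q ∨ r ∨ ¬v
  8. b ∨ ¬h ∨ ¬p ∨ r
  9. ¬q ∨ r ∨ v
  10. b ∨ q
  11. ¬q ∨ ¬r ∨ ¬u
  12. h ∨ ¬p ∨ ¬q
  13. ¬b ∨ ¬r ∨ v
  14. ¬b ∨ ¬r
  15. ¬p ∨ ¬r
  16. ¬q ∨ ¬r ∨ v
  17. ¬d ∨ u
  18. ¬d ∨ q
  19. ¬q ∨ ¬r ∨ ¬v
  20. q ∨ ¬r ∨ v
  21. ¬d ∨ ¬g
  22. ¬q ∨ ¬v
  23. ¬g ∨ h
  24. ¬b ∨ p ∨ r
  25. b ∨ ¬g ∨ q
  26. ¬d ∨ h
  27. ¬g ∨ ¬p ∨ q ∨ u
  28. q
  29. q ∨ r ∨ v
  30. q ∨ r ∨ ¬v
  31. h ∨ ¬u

Unsatisfiable — no assignment works.

Case q = True:
  (¬q ∨ ¬v) forces v = False.
  (¬q ∨ r ∨ v) forces r = True.
  Clause (¬q ∨ ¬r ∨ v) is falsified — contradiction.
Case q = False:
  Clause (q) is falsified — contradiction.
Both cases fail, so the formula is unsatisfiable.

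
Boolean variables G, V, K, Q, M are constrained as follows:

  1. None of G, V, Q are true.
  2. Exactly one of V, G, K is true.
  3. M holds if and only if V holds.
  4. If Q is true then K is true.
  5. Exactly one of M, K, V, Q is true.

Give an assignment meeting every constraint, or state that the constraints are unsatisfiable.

G: False; V: False; K: True; Q: False; M: False

  (1) {G, V, Q}: 0 true — none ✓
  (2) {V, G, K}: 1 true — exactly one ✓
  (3) M=F, V=F — same ✓
  (4) Q=F ⇒ K: vacuous ✓
  (5) {M, K, V, Q}: 1 true — exactly one ✓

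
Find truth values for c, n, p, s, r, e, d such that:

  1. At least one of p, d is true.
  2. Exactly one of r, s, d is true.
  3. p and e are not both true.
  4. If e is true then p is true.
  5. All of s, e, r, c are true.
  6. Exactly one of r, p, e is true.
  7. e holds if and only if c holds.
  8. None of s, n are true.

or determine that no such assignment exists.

Case s = True:
  Constraint (8) is violated (s=T) — contradiction.
Case s = False:
  Constraint (5) is violated (s=F) — contradiction.
Both cases fail — unsatisfiable.

UNSATISFIABLE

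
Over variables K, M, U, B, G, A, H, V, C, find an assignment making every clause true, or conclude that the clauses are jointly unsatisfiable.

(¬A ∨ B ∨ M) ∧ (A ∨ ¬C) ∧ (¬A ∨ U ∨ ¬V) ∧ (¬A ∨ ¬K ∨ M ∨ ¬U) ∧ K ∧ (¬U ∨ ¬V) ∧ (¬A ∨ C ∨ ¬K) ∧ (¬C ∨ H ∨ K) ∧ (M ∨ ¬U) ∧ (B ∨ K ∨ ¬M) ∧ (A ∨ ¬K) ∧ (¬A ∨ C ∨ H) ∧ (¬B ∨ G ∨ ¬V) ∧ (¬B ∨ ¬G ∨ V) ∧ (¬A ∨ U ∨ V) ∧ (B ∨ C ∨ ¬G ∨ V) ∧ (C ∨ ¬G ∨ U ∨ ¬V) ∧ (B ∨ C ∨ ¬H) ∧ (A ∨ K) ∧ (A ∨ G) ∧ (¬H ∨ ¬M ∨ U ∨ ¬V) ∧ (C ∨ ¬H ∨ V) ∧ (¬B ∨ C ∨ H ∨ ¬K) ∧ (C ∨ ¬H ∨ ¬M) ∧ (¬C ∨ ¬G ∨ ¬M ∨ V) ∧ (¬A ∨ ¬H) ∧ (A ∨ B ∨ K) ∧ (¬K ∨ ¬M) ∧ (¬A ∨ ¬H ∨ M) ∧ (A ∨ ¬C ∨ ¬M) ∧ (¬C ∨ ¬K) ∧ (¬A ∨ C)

Unsatisfiable — no assignment works.

Case K = True:
  (A ∨ ¬K) forces A = True.
  (¬A ∨ C ∨ ¬K) forces C = True.
  Clause (¬C ∨ ¬K) is falsified — contradiction.
Case K = False:
  Clause (K) is falsified — contradiction.
Both cases fail, so the formula is unsatisfiable.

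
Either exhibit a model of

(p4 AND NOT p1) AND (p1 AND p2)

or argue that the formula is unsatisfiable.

Unsatisfiable — no assignment works.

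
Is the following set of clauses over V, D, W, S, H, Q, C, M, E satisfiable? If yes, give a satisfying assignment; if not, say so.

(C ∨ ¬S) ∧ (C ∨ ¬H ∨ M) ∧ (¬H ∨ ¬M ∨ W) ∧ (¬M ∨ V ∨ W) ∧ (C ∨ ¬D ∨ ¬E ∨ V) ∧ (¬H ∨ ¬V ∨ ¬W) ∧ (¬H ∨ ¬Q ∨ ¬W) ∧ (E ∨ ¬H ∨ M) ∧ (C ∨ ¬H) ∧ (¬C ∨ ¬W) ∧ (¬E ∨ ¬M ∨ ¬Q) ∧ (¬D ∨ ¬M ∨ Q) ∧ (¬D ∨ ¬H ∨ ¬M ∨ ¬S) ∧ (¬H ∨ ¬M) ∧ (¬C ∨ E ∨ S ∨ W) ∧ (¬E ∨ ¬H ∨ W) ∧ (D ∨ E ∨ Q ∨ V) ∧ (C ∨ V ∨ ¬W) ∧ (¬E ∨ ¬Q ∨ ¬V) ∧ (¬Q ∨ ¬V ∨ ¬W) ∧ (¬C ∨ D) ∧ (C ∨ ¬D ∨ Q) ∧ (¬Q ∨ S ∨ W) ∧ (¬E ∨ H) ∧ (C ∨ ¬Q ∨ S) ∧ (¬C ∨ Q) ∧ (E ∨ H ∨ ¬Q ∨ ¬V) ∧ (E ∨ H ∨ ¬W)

V = True; D = False; W = False; S = False; H = False; Q = False; C = False; M = True; E = False

Set V = True.
Set D = False.
  then (¬C ∨ D) forces C = False.
  then (C ∨ ¬S) forces S = False.
  then (C ∨ ¬H) forces H = False.
  then (¬E ∨ H) forces E = False.
  then (C ∨ ¬Q ∨ S) forces Q = False.
  then (E ∨ H ∨ ¬W) forces W = False.
Set M = True.
All clauses satisfied.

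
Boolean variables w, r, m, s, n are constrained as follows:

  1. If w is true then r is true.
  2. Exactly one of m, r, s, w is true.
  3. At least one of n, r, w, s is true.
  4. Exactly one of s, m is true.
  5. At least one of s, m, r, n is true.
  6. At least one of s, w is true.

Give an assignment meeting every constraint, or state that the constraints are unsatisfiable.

w = False, r = False, m = False, s = True, n = False

  (1) w=F ⇒ r: vacuous ✓
  (2) {m, r, s, w}: 1 true — exactly one ✓
  (3) {n, r, w, s}: 1 true — at least one ✓
  (4) {s, m}: 1 true — exactly one ✓
  (5) {s, m, r, n}: 1 true — at least one ✓
  (6) {s, w}: 1 true — at least one ✓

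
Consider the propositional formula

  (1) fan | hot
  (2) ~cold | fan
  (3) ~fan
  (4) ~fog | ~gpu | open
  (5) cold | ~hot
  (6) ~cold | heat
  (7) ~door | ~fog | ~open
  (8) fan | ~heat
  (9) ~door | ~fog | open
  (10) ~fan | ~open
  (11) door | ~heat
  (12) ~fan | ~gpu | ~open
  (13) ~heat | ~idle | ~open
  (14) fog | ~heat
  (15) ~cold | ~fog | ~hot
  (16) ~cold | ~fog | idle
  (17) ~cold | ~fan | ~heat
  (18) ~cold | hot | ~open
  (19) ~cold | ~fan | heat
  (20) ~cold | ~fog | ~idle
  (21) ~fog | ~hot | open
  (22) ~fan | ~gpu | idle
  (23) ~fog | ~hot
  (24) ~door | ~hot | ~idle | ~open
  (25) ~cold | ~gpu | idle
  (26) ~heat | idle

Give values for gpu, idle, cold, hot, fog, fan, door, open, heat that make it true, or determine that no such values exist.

No satisfying assignment exists.

Case fan = True:
  Clause (~fan) is falsified — contradiction.
Case fan = False:
  (fan | hot) forces hot = True.
  (~cold | fan) forces cold = False.
  Clause (cold | ~hot) is falsified — contradiction.
Both cases fail, so the formula is unsatisfiable.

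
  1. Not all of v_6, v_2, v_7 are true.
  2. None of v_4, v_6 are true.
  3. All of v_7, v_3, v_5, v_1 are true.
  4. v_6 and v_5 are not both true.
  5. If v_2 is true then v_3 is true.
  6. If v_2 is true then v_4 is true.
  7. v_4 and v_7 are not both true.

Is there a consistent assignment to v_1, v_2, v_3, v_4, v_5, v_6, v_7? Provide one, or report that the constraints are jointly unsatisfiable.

v_1=T, v_2=F, v_3=T, v_4=F, v_5=T, v_6=F, v_7=T

  (1) {v_6, v_2, v_7}: 1/3 true — not all ✓
  (2) {v_4, v_6}: 0 true — none ✓
  (3) {v_7, v_3, v_5, v_1}: all 4 true ✓
  (4) v_6=F, v_5=T — not both ✓
  (5) v_2=F ⇒ v_3: vacuous ✓
  (6) v_2=F ⇒ v_4: vacuous ✓
  (7) v_4=F, v_7=T — not both ✓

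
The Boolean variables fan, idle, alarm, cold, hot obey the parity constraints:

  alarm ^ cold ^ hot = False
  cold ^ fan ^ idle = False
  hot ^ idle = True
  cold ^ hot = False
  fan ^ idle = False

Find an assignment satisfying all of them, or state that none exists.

fan=T, idle=T, alarm=F, cold=F, hot=F

alarm ^ cold ^ hot = F ^ F ^ F = False ✓
cold ^ fan ^ idle = F ^ T ^ T = False ✓
hot ^ idle = F ^ T = True ✓
cold ^ hot = F ^ F = False ✓
fan ^ idle = T ^ T = False ✓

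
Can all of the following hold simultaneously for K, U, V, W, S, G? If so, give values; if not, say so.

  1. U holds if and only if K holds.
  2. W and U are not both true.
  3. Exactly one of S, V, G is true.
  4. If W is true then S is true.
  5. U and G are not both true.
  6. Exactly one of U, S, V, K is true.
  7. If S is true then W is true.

K: False, U: False, V: False, W: True, S: True, G: False

  (1) U=F, K=F — same ✓
  (2) W=T, U=F — not both ✓
  (3) {S, V, G}: 1 true — exactly one ✓
  (4) W=T ⇒ S: T ✓
  (5) U=F, G=F — not both ✓
  (6) {U, S, V, K}: 1 true — exactly one ✓
  (7) S=T ⇒ W: T ✓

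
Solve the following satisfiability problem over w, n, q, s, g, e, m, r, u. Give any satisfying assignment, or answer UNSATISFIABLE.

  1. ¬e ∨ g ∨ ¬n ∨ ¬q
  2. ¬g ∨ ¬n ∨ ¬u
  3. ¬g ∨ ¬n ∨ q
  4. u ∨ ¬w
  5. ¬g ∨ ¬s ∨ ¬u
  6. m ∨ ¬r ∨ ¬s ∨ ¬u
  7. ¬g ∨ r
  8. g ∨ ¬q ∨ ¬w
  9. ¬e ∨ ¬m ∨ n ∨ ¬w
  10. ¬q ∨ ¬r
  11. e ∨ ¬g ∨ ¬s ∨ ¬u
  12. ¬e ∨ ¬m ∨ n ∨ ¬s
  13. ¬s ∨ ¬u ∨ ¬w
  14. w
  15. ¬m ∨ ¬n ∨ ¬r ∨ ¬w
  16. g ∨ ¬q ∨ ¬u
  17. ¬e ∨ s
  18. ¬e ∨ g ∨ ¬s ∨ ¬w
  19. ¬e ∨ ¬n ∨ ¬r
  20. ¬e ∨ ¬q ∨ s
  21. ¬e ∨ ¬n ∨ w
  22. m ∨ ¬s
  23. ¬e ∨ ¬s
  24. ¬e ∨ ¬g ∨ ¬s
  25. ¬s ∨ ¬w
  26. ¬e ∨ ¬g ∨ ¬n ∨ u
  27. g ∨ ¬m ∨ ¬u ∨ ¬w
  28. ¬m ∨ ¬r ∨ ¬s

Unit clause (w) forces w = True.
In (¬s ∨ ¬w) only ¬s is left, so s = False.
In (u ∨ ¬w) only u is left, so u = True.
In (¬e ∨ s) only ¬e is left, so e = False.
Set n = False.
Try q = True:
  (g ∨ ¬q ∨ ¬w) forces g = True.
  (¬g ∨ r) forces r = True.
  clause (¬q ∨ ¬r) is falsified — backtrack.
So q = False.
Set g = False.
  then (g ∨ ¬m ∨ ¬u ∨ ¬w) forces m = False.
Set r = False.
All clauses satisfied.

w: True, n: False, q: False, s: False, g: False, e: False, m: False, r: False, u: True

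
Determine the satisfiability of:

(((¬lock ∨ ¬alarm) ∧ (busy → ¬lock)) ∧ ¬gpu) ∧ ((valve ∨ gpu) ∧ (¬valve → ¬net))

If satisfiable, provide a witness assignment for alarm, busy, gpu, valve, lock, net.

alarm = True, busy = True, gpu = False, valve = True, lock = False, net = True

  ((¬lock ∨ ¬alarm) ∧ (busy → ¬lock)) ∧ ¬gpu = True
    (¬lock ∨ ¬alarm) ∧ (busy → ¬lock) = True
      ¬lock ∨ ¬alarm = True
        ¬lock = True
        ¬alarm = False
      busy → ¬lock = True
        ¬lock = True
    ¬gpu = True
  (valve ∨ gpu) ∧ (¬valve → ¬net) = True
    valve ∨ gpu = True
    ¬valve → ¬net = True
      ¬valve = False
      ¬net = False
Both conjuncts True, so the formula holds.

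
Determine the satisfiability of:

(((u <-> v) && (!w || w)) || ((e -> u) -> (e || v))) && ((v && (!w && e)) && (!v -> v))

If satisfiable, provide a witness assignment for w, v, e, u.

w: False, v: True, e: True, u: True

  ((u <-> v) && (!w || w)) || ((e -> u) -> (e || v)) = True
    (u <-> v) && (!w || w) = True
      u <-> v = True
      !w || w = True
        !w = True
    (e -> u) -> (e || v) = True
      e -> u = True
      e || v = True
  (v && (!w && e)) && (!v -> v) = True
    v && (!w && e) = True
      !w && e = True
        !w = True
    !v -> v = True
      !v = False
Both conjuncts True, so the formula holds.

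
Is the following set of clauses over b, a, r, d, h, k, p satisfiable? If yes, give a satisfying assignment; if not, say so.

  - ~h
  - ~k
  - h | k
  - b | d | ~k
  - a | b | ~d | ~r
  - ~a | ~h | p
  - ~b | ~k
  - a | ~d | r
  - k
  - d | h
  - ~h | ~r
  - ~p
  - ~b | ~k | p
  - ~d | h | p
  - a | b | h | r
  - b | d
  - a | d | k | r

Case k = True:
  Clause (~k) is falsified — contradiction.
Case k = False:
  Clause (k) is falsified — contradiction.
Both cases fail, so the formula is unsatisfiable.

UNSATISFIABLE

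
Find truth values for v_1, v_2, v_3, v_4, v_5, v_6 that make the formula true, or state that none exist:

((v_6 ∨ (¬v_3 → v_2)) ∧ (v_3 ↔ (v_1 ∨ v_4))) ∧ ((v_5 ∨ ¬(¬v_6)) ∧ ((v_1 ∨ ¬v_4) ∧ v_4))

v_1 = True; v_2 = True; v_3 = True; v_4 = True; v_5 = True; v_6 = True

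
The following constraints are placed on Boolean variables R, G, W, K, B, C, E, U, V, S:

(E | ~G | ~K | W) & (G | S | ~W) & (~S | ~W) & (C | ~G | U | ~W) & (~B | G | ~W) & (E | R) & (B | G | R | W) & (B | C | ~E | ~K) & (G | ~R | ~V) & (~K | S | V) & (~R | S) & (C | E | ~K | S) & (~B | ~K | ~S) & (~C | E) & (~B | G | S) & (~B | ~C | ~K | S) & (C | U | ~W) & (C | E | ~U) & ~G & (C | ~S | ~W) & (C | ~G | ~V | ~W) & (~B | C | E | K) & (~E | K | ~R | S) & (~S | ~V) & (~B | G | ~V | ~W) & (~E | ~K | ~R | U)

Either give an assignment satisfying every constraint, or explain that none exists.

R=T, G=F, W=F, K=F, B=T, C=F, E=T, U=T, V=F, S=T

Unit clause (~G) forces G = False.
Set R = True.
  then (G | ~R | ~V) forces V = False.
  then (~R | S) forces S = True.
  then (~S | ~W) forces W = False.
Set K = False.
Set B = True.
Set C = False.
  then (~B | C | E | K) forces E = True.
Set U = True.
All clauses satisfied.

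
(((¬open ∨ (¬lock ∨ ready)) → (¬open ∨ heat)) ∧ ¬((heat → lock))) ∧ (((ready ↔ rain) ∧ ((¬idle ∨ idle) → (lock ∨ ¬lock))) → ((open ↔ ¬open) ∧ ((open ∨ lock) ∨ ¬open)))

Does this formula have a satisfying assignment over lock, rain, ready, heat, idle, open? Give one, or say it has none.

lock = False, rain = True, ready = False, heat = True, idle = False, open = True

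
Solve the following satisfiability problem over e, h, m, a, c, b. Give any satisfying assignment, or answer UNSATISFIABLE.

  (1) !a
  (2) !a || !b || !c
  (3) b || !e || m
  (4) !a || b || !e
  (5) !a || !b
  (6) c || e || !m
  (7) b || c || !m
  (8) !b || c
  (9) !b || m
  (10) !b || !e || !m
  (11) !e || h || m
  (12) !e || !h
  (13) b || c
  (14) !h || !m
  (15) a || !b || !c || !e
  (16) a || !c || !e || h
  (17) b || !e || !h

Unit clause (!a) forces a = False.
Set e = False.
Set h = False.
Set m = False.
  then (!b || m) forces b = False.
  then (b || c) forces c = True.
All clauses satisfied.

e = False, h = False, m = False, a = False, c = True, b = False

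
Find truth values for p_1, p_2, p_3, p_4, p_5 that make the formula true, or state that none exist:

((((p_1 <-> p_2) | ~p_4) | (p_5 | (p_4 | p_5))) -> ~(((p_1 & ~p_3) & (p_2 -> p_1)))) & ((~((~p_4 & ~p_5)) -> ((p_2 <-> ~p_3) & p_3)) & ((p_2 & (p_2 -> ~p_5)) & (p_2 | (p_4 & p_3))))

p_1=F; p_2=T; p_3=T; p_4=F; p_5=F

  (((p_1 <-> p_2) | ~p_4) | (p_5 | (p_4 | p_5))) -> ~(((p_1 & ~p_3) & (p_2 -> p_1))) = True
    ((p_1 <-> p_2) | ~p_4) | (p_5 | (p_4 | p_5)) = True
      (p_1 <-> p_2) | ~p_4 = True
        p_1 <-> p_2 = False
        ~p_4 = True
      p_5 | (p_4 | p_5) = False
        p_4 | p_5 = False
    ~(((p_1 & ~p_3) & (p_2 -> p_1))) = True
      (p_1 & ~p_3) & (p_2 -> p_1) = False
        p_1 & ~p_3 = False
          ~p_3 = False
        p_2 -> p_1 = False
  (~((~p_4 & ~p_5)) -> ((p_2 <-> ~p_3) & p_3)) & ((p_2 & (p_2 -> ~p_5)) & (p_2 | (p_4 & p_3))) = True
    ~((~p_4 & ~p_5)) -> ((p_2 <-> ~p_3) & p_3) = True
      ~((~p_4 & ~p_5)) = False
        ~p_4 & ~p_5 = True
          ~p_4 = True
          ~p_5 = True
      (p_2 <-> ~p_3) & p_3 = False
        p_2 <-> ~p_3 = False
          ~p_3 = False
    (p_2 & (p_2 -> ~p_5)) & (p_2 | (p_4 & p_3)) = True
      p_2 & (p_2 -> ~p_5) = True
        p_2 -> ~p_5 = True
          ~p_5 = True
      p_2 | (p_4 & p_3) = True
        p_4 & p_3 = False
Both conjuncts True, so the formula holds.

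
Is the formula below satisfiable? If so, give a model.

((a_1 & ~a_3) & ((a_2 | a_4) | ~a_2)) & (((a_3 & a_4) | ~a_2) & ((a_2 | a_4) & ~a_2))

a_1=T, a_2=F, a_3=F, a_4=T

  (a_1 & ~a_3) & ((a_2 | a_4) | ~a_2) = True
    a_1 & ~a_3 = True
      ~a_3 = True
    (a_2 | a_4) | ~a_2 = True
      a_2 | a_4 = True
      ~a_2 = True
  ((a_3 & a_4) | ~a_2) & ((a_2 | a_4) & ~a_2) = True
    (a_3 & a_4) | ~a_2 = True
      a_3 & a_4 = False
      ~a_2 = True
    (a_2 | a_4) & ~a_2 = True
      a_2 | a_4 = True
      ~a_2 = True
Both conjuncts True, so the formula holds.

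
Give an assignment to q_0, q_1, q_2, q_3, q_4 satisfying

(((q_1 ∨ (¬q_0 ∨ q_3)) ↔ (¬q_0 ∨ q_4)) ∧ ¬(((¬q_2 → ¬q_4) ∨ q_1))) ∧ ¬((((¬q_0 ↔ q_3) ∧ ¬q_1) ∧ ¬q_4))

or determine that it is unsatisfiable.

q_0 = False, q_1 = False, q_2 = False, q_3 = False, q_4 = True

  ((q_1 ∨ (¬q_0 ∨ q_3)) ↔ (¬q_0 ∨ q_4)) ∧ ¬(((¬q_2 → ¬q_4) ∨ q_1)) = True
    (q_1 ∨ (¬q_0 ∨ q_3)) ↔ (¬q_0 ∨ q_4) = True
      q_1 ∨ (¬q_0 ∨ q_3) = True
        ¬q_0 ∨ q_3 = True
          ¬q_0 = True
      ¬q_0 ∨ q_4 = True
        ¬q_0 = True
    ¬(((¬q_2 → ¬q_4) ∨ q_1)) = True
      (¬q_2 → ¬q_4) ∨ q_1 = False
        ¬q_2 → ¬q_4 = False
          ¬q_2 = True
          ¬q_4 = False
  ¬((((¬q_0 ↔ q_3) ∧ ¬q_1) ∧ ¬q_4)) = True
    ((¬q_0 ↔ q_3) ∧ ¬q_1) ∧ ¬q_4 = False
      (¬q_0 ↔ q_3) ∧ ¬q_1 = False
        ¬q_0 ↔ q_3 = False
          ¬q_0 = True
        ¬q_1 = True
      ¬q_4 = False
Both conjuncts True, so the formula holds.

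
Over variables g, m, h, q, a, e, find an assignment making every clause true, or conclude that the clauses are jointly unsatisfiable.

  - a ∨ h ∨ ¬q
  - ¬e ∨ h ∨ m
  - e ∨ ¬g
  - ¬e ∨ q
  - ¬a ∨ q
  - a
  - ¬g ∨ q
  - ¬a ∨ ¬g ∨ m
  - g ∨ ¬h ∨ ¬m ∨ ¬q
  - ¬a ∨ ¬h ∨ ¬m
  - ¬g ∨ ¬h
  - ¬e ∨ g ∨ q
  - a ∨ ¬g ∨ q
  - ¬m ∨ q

Unit clause (a) forces a = True.
In (¬a ∨ q) only q is left, so q = True.
Set g = False.
Set m = False.
Set h = False.
  then (¬e ∨ h ∨ m) forces e = False.
All clauses satisfied.

g = False, m = False, h = False, q = True, a = True, e = False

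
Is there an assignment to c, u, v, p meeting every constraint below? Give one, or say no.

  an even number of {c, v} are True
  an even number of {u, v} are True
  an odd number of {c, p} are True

c = False, u = False, v = False, p = True

{c, v}: 0 true → even ✓
{u, v}: 0 true → even ✓
{c, p}: 1 true → odd ✓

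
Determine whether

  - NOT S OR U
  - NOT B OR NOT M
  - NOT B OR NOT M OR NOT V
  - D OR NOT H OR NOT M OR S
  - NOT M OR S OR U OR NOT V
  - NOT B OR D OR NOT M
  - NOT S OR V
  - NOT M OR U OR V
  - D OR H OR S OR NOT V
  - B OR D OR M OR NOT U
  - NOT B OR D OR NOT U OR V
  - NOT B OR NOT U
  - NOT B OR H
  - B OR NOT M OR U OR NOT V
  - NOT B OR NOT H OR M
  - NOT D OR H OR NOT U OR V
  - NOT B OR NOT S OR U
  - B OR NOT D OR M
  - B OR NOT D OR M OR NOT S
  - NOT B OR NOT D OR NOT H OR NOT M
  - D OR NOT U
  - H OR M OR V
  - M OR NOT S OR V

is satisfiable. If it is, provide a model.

Set U = True.
  then (NOT B OR NOT U) forces B = False.
  then (D OR NOT U) forces D = True.
  then (B OR NOT D OR M) forces M = True.
Set H = True.
Set S = False.
Set V = True.
All clauses satisfied.

U=T; H=T; S=F; V=T; D=T; B=F; M=T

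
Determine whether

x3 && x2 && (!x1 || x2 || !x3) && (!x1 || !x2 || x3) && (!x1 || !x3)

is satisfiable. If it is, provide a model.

x1 = False, x2 = True, x3 = True

Unit clause (x3) forces x3 = True.
Unit clause (x2) forces x2 = True.
In (!x1 || !x3) only !x1 is left, so x1 = False.
Check each clause:
  (x3): x3 holds.
  (x2): x2 holds.
  (!x1 || x2 || !x3): !x1 holds.
  (!x1 || !x2 || x3): !x1 holds.
  (!x1 || !x3): !x1 holds.
All clauses satisfied.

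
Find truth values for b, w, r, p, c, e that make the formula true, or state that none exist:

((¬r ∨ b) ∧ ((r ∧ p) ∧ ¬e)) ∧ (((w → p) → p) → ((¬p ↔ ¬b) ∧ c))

b = True, w = True, r = True, p = True, c = True, e = False

  (¬r ∨ b) ∧ ((r ∧ p) ∧ ¬e) = True
    ¬r ∨ b = True
      ¬r = False
    (r ∧ p) ∧ ¬e = True
      r ∧ p = True
      ¬e = True
  ((w → p) → p) → ((¬p ↔ ¬b) ∧ c) = True
    (w → p) → p = True
      w → p = True
    (¬p ↔ ¬b) ∧ c = True
      ¬p ↔ ¬b = True
        ¬p = False
        ¬b = False
Both conjuncts True, so the formula holds.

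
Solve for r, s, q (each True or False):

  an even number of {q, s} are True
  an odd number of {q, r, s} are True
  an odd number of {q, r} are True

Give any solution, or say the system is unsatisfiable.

r: True, s: False, q: False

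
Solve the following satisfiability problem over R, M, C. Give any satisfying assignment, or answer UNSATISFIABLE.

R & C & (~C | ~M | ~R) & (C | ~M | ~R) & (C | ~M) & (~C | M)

The formula is unsatisfiable.

Case R = True:
  (C) forces C = True.
  (~C | ~M | ~R) forces M = False.
  Clause (~C | M) is falsified — contradiction.
Case R = False:
  Clause (R) is falsified — contradiction.
Both cases fail, so the formula is unsatisfiable.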